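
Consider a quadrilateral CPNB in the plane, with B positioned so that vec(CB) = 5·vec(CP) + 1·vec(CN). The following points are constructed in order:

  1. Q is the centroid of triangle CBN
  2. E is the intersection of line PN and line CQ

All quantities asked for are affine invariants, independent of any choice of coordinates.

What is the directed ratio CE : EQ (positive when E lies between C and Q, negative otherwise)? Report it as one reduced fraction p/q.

Choose coordinates C = (0, 0), P = (1, 0), N = (0, 1), B = (5, 1).
1. Q is the centroid of triangle CBN ⇒ Q = (5/3, 2/3)
2. E is the intersection of line PN and line CQ ⇒ E = (5/7, 2/7)
E = C + t·(Q−C) with t = 3/7, so CE:EQ = t:(1−t) = 3/7:4/7

CE:EQ = 3/4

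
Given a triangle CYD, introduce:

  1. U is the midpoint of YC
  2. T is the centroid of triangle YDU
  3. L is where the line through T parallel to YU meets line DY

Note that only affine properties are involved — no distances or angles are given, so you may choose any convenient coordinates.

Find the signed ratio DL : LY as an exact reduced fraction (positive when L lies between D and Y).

Choose coordinates C = (0, 0), Y = (1, 0), D = (0, 1).
1. U is the midpoint of YC ⇒ U = (1/2, 0)
2. T is the centroid of triangle YDU ⇒ T = (1/2, 1/3)
3. L is where the line through T parallel to YU meets line DY ⇒ L = (2/3, 1/3)
L = D + t·(Y−D) with t = 2/3, so DL:LY = t:(1−t) = 2/3:1/3

DL:LY = 2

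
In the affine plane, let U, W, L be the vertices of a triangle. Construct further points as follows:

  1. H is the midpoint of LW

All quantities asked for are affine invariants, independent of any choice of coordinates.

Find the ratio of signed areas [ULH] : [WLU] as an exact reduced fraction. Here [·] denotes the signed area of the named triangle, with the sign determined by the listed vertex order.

Choose coordinates U = (0, 0), W = (1, 0), L = (0, 1).
1. H is the midpoint of LW ⇒ H = (1/2, 1/2)
2·[ULH] = -1/2, 2·[WLU] = 1
[ULH]:[WLU] = -1/2:1 = -1/2

[ULH]:[WLU] = -1/2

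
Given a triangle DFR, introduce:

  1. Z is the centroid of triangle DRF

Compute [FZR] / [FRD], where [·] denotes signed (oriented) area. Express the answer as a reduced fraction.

Choose coordinates D = (0, 0), F = (1, 0), R = (0, 1).
1. Z is the centroid of triangle DRF ⇒ Z = (1/3, 1/3)
2·[FZR] = -1/3, 2·[FRD] = 1
[FZR]:[FRD] = -1/3:1 = -1/3

[FZR]:[FRD] = -1/3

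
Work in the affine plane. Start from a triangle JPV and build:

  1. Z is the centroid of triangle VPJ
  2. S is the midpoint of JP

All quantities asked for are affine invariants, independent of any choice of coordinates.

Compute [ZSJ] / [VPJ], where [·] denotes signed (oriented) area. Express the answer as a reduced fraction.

[ZSJ]:[VPJ] = 1/6

Assign J = (0, 0), P = (1, 0), V = (0, 1) — the answer is frame-independent, so this choice is without loss of generality.
1. Z is the centroid of triangle VPJ ⇒ Z = (1/3, 1/3)
2. S is the midpoint of JP ⇒ S = (1/2, 0)
2·[ZSJ] = -1/6, 2·[VPJ] = -1
[ZSJ]:[VPJ] = -1/6:-1 = 1/6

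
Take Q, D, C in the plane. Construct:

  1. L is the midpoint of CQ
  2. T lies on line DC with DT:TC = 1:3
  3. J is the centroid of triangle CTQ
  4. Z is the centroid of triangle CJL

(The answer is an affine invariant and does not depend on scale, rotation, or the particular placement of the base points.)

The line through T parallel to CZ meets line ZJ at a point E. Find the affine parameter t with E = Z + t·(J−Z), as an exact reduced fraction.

Work in coordinates with Q = (0, 0), D = (1, 0), C = (0, 1).
1. L is the midpoint of CQ ⇒ L = (0, 1/2)
2. T lies on line DC with DT:TC = 1:3 ⇒ T = (3/4, 1/4)
3. J is the centroid of triangle CTQ ⇒ J = (1/4, 5/12)
4. Z is the centroid of triangle CJL ⇒ Z = (1/12, 23/36)
through T parallel to CZ: direction (1/12, -13/36); meets ZJ at E = (11/12, -17/36)
E = Z + t·(J−Z) with t = 5

t = 5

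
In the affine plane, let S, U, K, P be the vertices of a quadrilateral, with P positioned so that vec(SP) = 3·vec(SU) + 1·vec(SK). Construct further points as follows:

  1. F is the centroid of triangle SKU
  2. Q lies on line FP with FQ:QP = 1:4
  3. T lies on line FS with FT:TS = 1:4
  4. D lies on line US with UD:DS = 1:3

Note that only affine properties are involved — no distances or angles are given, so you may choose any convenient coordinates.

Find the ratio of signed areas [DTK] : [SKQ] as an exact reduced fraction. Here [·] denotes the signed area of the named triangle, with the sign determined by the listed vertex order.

Choose coordinates S = (0, 0), U = (1, 0), K = (0, 1), P = (3, 1).
1. F is the centroid of triangle SKU ⇒ F = (1/3, 1/3)
2. Q lies on line FP with FQ:QP = 1:4 ⇒ Q = (13/15, 7/15)
3. T lies on line FS with FT:TS = 1:4 ⇒ T = (4/15, 4/15)
4. D lies on line US with UD:DS = 1:3 ⇒ D = (3/4, 0)
2·[DTK] = -17/60, 2·[SKQ] = -13/15
[DTK]:[SKQ] = -17/60:-13/15 = 17/52

[DTK]:[SKQ] = 17/52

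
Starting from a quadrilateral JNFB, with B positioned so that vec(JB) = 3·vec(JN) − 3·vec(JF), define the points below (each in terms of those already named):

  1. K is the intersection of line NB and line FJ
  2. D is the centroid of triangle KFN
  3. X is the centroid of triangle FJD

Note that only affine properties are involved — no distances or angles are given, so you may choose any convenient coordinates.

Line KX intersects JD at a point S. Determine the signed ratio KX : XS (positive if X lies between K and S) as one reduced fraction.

Choose coordinates J = (0, 0), N = (1, 0), F = (0, 1), B = (3, -3).
1. K is the intersection of line NB and line FJ ⇒ K = (0, 3/2)
2. D is the centroid of triangle KFN ⇒ D = (1/3, 5/6)
3. X is the centroid of triangle FJD ⇒ X = (1/9, 11/18)
line KX meets JD at S = (1/7, 5/14)
X = K + t·(S−K) with t = 7/9, so KX:XS = 7/9:2/9

KX:XS = 7/2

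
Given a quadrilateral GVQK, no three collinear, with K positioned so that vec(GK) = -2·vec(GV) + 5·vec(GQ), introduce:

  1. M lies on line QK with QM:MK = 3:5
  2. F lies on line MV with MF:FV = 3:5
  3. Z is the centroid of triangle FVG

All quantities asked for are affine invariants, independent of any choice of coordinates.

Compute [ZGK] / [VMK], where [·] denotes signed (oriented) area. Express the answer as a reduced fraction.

Set G = (0, 0), V = (1, 0), Q = (0, 1), K = (-2, 5); any affine frame gives the same invariant.
1. M lies on line QK with QM:MK = 3:5 ⇒ M = (-3/4, 5/2)
2. F lies on line MV with MF:FV = 3:5 ⇒ F = (-3/32, 25/16)
3. Z is the centroid of triangle FVG ⇒ Z = (29/96, 25/48)
2·[ZGK] = -245/96, 2·[VMK] = -5/4
[ZGK]:[VMK] = -245/96:-5/4 = 49/24

[ZGK]:[VMK] = 49/24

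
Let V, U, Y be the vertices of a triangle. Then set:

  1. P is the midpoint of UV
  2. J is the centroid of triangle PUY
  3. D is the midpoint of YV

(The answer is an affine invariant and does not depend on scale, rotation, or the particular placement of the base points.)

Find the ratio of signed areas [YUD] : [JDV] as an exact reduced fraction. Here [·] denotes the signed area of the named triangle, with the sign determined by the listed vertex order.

[YUD]:[JDV] = -2

Set V = (0, 0), U = (1, 0), Y = (0, 1); any affine frame gives the same invariant.
1. P is the midpoint of UV ⇒ P = (1/2, 0)
2. J is the centroid of triangle PUY ⇒ J = (1/2, 1/3)
3. D is the midpoint of YV ⇒ D = (0, 1/2)
2·[YUD] = -1/2, 2·[JDV] = 1/4
[YUD]:[JDV] = -1/2:1/4 = -2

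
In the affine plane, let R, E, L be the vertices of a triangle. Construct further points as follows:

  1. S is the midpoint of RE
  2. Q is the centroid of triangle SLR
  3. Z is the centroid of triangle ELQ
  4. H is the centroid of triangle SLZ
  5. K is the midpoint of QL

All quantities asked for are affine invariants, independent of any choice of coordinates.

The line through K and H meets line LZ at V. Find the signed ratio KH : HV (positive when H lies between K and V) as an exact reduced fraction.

Set R = (0, 0), E = (1, 0), L = (0, 1); any affine frame gives the same invariant.
1. S is the midpoint of RE ⇒ S = (1/2, 0)
2. Q is the centroid of triangle SLR ⇒ Q = (1/6, 1/3)
3. Z is the centroid of triangle ELQ ⇒ Z = (7/18, 4/9)
4. H is the centroid of triangle SLZ ⇒ H = (8/27, 13/27)
5. K is the midpoint of QL ⇒ K = (1/12, 2/3)
line KH meets LZ at V = (7/15, 1/3)
H = K + t·(V−K) with t = 5/9, so KH:HV = 5/9:4/9

KH:HV = 5/4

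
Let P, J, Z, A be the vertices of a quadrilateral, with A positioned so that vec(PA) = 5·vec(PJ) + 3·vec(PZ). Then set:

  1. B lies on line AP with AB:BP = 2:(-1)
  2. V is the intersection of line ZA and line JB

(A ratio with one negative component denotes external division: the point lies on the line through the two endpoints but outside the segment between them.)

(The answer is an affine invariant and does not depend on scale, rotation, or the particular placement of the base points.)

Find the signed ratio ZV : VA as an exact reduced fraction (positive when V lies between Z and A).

Set P = (0, 0), J = (1, 0), Z = (0, 1), A = (5, 3); any affine frame gives the same invariant.
1. B lies on line AP with AB:BP = 2:(-1) ⇒ B = (-5, -3)
2. V is the intersection of line ZA and line JB ⇒ V = (15, 7)
V = Z + t·(A−Z) with t = 3, so ZV:VA = t:(1−t) = 3:-2

ZV:VA = -3/2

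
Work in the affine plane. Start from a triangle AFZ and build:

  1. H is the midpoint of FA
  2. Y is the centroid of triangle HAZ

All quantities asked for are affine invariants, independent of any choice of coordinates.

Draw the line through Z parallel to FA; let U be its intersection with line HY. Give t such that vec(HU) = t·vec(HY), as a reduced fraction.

t = 3

Work in coordinates with A = (0, 0), F = (1, 0), Z = (0, 1).
1. H is the midpoint of FA ⇒ H = (1/2, 0)
2. Y is the centroid of triangle HAZ ⇒ Y = (1/6, 1/3)
through Z parallel to FA: direction (-1, 0); meets HY at U = (-1/2, 1)
U = H + t·(Y−H) with t = 3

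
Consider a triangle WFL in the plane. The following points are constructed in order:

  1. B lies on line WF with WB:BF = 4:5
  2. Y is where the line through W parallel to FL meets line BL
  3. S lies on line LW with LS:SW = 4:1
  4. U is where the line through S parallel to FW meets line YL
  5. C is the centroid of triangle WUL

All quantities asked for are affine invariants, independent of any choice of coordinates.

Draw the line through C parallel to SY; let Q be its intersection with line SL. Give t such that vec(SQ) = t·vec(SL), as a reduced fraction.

Assign W = (0, 0), F = (1, 0), L = (0, 1) — the answer is frame-independent, so this choice is without loss of generality.
1. B lies on line WF with WB:BF = 4:5 ⇒ B = (4/9, 0)
2. Y is where the line through W parallel to FL meets line BL ⇒ Y = (4/5, -4/5)
3. S lies on line LW with LS:SW = 4:1 ⇒ S = (0, 1/5)
4. U is where the line through S parallel to FW meets line YL ⇒ U = (16/45, 1/5)
5. C is the centroid of triangle WUL ⇒ C = (16/135, 2/5)
through C parallel to SY: direction (4/5, -1); meets SL at Q = (0, 74/135)
Q = S + t·(L−S) with t = 47/108

t = 47/108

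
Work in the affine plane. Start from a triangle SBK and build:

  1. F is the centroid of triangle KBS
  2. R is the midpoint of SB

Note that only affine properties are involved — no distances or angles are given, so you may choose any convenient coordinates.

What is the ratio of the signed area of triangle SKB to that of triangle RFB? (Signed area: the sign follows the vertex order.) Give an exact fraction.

[SKB]:[RFB] = 6

Choose coordinates S = (0, 0), B = (1, 0), K = (0, 1).
1. F is the centroid of triangle KBS ⇒ F = (1/3, 1/3)
2. R is the midpoint of SB ⇒ R = (1/2, 0)
2·[SKB] = -1, 2·[RFB] = -1/6
[SKB]:[RFB] = -1:-1/6 = 6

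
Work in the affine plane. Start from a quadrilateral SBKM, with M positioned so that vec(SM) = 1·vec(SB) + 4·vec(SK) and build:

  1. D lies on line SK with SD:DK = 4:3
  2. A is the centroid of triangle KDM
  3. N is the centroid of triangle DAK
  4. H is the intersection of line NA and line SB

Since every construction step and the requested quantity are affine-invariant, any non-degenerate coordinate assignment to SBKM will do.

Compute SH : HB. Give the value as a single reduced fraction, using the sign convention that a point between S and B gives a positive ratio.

Work in coordinates with S = (0, 0), B = (1, 0), K = (0, 1), M = (1, 4).
1. D lies on line SK with SD:DK = 4:3 ⇒ D = (0, 4/7)
2. A is the centroid of triangle KDM ⇒ A = (1/3, 13/7)
3. N is the centroid of triangle DAK ⇒ N = (1/9, 8/7)
4. H is the intersection of line NA and line SB ⇒ H = (-11/45, 0)
H = S + t·(B−S) with t = -11/45, so SH:HB = t:(1−t) = -11/45:56/45

SH:HB = -11/56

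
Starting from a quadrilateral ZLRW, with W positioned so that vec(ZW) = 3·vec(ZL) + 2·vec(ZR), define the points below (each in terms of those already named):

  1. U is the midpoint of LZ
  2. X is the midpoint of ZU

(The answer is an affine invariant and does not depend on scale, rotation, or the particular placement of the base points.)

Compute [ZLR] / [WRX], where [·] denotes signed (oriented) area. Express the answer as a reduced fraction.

[ZLR]:[WRX] = 4/13

Set Z = (0, 0), L = (1, 0), R = (0, 1), W = (3, 2); any affine frame gives the same invariant.
1. U is the midpoint of LZ ⇒ U = (1/2, 0)
2. X is the midpoint of ZU ⇒ X = (1/4, 0)
2·[ZLR] = 1, 2·[WRX] = 13/4
[ZLR]:[WRX] = 1:13/4 = 4/13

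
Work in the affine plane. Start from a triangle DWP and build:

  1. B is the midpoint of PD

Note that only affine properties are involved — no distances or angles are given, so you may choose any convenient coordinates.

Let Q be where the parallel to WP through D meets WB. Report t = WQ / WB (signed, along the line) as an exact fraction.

Set D = (0, 0), W = (1, 0), P = (0, 1); any affine frame gives the same invariant.
1. B is the midpoint of PD ⇒ B = (0, 1/2)
through D parallel to WP: direction (-1, 1); meets WB at Q = (-1, 1)
Q = W + t·(B−W) with t = 2

t = 2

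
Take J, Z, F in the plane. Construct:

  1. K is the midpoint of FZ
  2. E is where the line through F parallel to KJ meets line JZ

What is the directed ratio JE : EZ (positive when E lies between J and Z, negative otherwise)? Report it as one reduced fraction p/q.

JE:EZ = -1/2

Choose coordinates J = (0, 0), Z = (1, 0), F = (0, 1).
1. K is the midpoint of FZ ⇒ K = (1/2, 1/2)
2. E is where the line through F parallel to KJ meets line JZ ⇒ E = (-1, 0)
E = J + t·(Z−J) with t = -1, so JE:EZ = t:(1−t) = -1:2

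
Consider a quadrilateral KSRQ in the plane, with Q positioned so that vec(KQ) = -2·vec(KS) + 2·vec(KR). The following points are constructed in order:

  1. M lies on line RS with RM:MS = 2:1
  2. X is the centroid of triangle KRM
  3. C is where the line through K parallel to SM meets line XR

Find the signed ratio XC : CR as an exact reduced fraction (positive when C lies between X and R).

Assign K = (0, 0), S = (1, 0), R = (0, 1), Q = (-2, 2) — the answer is frame-independent, so this choice is without loss of generality.
1. M lies on line RS with RM:MS = 2:1 ⇒ M = (2/3, 1/3)
2. X is the centroid of triangle KRM ⇒ X = (2/9, 4/9)
3. C is where the line through K parallel to SM meets line XR ⇒ C = (2/3, -2/3)
C = X + t·(R−X) with t = -2, so XC:CR = t:(1−t) = -2:3

XC:CR = -2/3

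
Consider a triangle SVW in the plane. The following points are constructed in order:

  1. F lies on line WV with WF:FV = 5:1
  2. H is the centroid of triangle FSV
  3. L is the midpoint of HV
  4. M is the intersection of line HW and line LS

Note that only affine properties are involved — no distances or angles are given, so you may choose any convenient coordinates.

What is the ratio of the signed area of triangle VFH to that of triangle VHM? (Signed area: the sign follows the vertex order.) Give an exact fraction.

Work in coordinates with S = (0, 0), V = (1, 0), W = (0, 1).
1. F lies on line WV with WF:FV = 5:1 ⇒ F = (5/6, 1/6)
2. H is the centroid of triangle FSV ⇒ H = (11/18, 1/18)
3. L is the midpoint of HV ⇒ L = (29/36, 1/36)
4. M is the intersection of line HW and line LS ⇒ M = (319/504, 11/504)
2·[VFH] = 1/18, 2·[VHM] = 1/84
[VFH]:[VHM] = 1/18:1/84 = 14/3

[VFH]:[VHM] = 14/3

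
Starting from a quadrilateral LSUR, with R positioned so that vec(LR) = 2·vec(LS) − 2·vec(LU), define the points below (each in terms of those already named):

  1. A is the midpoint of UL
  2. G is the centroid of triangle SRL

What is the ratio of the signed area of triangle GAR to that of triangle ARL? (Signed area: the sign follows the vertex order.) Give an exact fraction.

[GAR]:[ARL] = -1/6

Choose coordinates L = (0, 0), S = (1, 0), U = (0, 1), R = (2, -2).
1. A is the midpoint of UL ⇒ A = (0, 1/2)
2. G is the centroid of triangle SRL ⇒ G = (1, -2/3)
2·[GAR] = 1/6, 2·[ARL] = -1
[GAR]:[ARL] = 1/6:-1 = -1/6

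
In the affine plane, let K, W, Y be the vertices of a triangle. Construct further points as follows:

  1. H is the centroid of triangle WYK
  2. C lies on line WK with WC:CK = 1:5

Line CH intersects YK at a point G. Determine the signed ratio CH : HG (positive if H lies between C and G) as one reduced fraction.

CH:HG = 3/2

Work in coordinates with K = (0, 0), W = (1, 0), Y = (0, 1).
1. H is the centroid of triangle WYK ⇒ H = (1/3, 1/3)
2. C lies on line WK with WC:CK = 1:5 ⇒ C = (5/6, 0)
line CH meets YK at G = (0, 5/9)
H = C + t·(G−C) with t = 3/5, so CH:HG = 3/5:2/5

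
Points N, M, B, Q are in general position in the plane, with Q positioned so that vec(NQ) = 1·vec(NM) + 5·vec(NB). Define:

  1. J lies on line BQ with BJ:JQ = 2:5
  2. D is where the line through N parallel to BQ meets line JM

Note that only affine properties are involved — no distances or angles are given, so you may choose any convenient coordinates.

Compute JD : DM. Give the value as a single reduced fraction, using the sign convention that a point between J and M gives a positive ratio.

Work in coordinates with N = (0, 0), M = (1, 0), B = (0, 1), Q = (1, 5).
1. J lies on line BQ with BJ:JQ = 2:5 ⇒ J = (2/7, 15/7)
2. D is where the line through N parallel to BQ meets line JM ⇒ D = (3/7, 12/7)
D = J + t·(M−J) with t = 1/5, so JD:DM = t:(1−t) = 1/5:4/5

JD:DM = 1/4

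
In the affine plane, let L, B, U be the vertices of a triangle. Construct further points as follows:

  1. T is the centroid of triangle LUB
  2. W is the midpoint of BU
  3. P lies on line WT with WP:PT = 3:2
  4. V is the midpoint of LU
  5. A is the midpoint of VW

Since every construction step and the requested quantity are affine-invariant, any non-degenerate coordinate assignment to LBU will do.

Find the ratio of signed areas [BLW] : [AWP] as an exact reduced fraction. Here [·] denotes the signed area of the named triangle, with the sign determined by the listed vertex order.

Assign L = (0, 0), B = (1, 0), U = (0, 1) — the answer is frame-independent, so this choice is without loss of generality.
1. T is the centroid of triangle LUB ⇒ T = (1/3, 1/3)
2. W is the midpoint of BU ⇒ W = (1/2, 1/2)
3. P lies on line WT with WP:PT = 3:2 ⇒ P = (2/5, 2/5)
4. V is the midpoint of LU ⇒ V = (0, 1/2)
5. A is the midpoint of VW ⇒ A = (1/4, 1/2)
2·[BLW] = -1/2, 2·[AWP] = -1/40
[BLW]:[AWP] = -1/2:-1/40 = 20

[BLW]:[AWP] = 20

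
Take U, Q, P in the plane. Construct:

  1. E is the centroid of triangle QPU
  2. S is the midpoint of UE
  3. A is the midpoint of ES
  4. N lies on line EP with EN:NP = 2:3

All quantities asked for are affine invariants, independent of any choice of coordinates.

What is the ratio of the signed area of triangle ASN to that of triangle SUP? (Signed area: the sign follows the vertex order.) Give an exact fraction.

Choose coordinates U = (0, 0), Q = (1, 0), P = (0, 1).
1. E is the centroid of triangle QPU ⇒ E = (1/3, 1/3)
2. S is the midpoint of UE ⇒ S = (1/6, 1/6)
3. A is the midpoint of ES ⇒ A = (1/4, 1/4)
4. N lies on line EP with EN:NP = 2:3 ⇒ N = (1/5, 3/5)
2·[ASN] = -1/30, 2·[SUP] = -1/6
[ASN]:[SUP] = -1/30:-1/6 = 1/5

[ASN]:[SUP] = 1/5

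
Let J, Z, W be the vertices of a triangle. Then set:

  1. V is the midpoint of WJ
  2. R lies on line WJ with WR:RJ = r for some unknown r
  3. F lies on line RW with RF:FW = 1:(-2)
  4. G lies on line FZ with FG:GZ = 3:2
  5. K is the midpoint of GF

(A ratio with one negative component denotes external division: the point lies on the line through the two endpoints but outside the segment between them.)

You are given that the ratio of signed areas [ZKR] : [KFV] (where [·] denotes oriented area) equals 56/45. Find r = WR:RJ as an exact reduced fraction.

Set J = (0, 0), Z = (1, 0), W = (0, 1); any affine frame gives the same invariant.
1. V is the midpoint of WJ ⇒ V = (0, 1/2)
2. With WR:RJ = r, write λ = r/(r+1) so R = W + λ·(J−W); R is affine-linear in λ
3. F lies on line RW with RF:FW = 1:(-2) ⇒ F is an affine combination of earlier points and hence also affine-linear in λ
4. G lies on line FZ with FG:GZ = 3:2 ⇒ G is an affine combination of earlier points and hence also affine-linear in λ
5. K is the midpoint of GF ⇒ K is an affine combination of earlier points and hence also affine-linear in λ
Every point depending on R is an affine combination of R and λ-independent points, so each such coordinate is linear in λ; the λ² term in each signed area is a multiple of (J−W)×(J−W) = 0, so 2·[ZKR] and 2·[KFV] are each linear in λ. Evaluating at λ=0 and λ=1:
  2·[ZKR] = -7/10·λ,   2·[KFV] = -3/5·λ + 3/20
So [ZKR]:[KFV] = (-7/10·λ) / (-3/5·λ + 3/20). Setting this equal to 56/45:
  -7/10·λ = 56/45·(-3/5·λ + 3/20)  ⇒  λ = 4
Then r = λ/(1−λ) = (4)/(-3) = -4/3. Check: with r = -4/3, R = (0, -3) and [ZKR]:[KFV] = 56/45 as required.

r = -4/3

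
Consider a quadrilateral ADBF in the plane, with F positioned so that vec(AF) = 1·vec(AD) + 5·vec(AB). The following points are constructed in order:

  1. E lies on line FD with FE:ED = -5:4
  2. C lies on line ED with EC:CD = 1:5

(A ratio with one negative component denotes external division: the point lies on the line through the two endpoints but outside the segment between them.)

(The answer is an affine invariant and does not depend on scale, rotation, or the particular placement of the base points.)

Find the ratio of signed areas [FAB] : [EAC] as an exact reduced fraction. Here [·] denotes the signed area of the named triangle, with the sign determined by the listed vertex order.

[FAB]:[EAC] = 3/10

Set A = (0, 0), D = (1, 0), B = (0, 1), F = (1, 5); any affine frame gives the same invariant.
1. E lies on line FD with FE:ED = -5:4 ⇒ E = (1, -20)
2. C lies on line ED with EC:CD = 1:5 ⇒ C = (1, -50/3)
2·[FAB] = -1, 2·[EAC] = -10/3
[FAB]:[EAC] = -1:-10/3 = 3/10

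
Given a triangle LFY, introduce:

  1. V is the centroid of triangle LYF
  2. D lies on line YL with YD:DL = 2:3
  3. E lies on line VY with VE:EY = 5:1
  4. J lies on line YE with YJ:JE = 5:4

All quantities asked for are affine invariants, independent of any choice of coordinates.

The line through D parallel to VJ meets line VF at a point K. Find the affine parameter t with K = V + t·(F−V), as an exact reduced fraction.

t = -2/5

Assign L = (0, 0), F = (1, 0), Y = (0, 1) — the answer is frame-independent, so this choice is without loss of generality.
1. V is the centroid of triangle LYF ⇒ V = (1/3, 1/3)
2. D lies on line YL with YD:DL = 2:3 ⇒ D = (0, 3/5)
3. E lies on line VY with VE:EY = 5:1 ⇒ E = (1/18, 8/9)
4. J lies on line YE with YJ:JE = 5:4 ⇒ J = (5/162, 76/81)
through D parallel to VJ: direction (-49/162, 49/81); meets VF at K = (1/15, 7/15)
K = V + t·(F−V) with t = -2/5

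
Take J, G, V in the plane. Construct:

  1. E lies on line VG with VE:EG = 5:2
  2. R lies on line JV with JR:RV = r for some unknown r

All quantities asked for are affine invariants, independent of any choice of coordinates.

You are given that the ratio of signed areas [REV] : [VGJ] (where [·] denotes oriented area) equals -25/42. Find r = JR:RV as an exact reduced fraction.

r = 1/5

Assign J = (0, 0), G = (1, 0), V = (0, 1) — the answer is frame-independent, so this choice is without loss of generality.
1. E lies on line VG with VE:EG = 5:2 ⇒ E = (5/7, 2/7)
2. With JR:RV = r, write λ = r/(r+1) so R = J + λ·(V−J); R is affine-linear in λ
Every point depending on R is an affine combination of R and λ-independent points, so each such coordinate is linear in λ; the λ² term in each signed area is a multiple of (V−J)×(V−J) = 0, so 2·[REV] and 2·[VGJ] are each linear in λ. Evaluating at λ=0 and λ=1:
  2·[REV] = -5/7·λ + 5/7,   2·[VGJ] = -1
So [REV]:[VGJ] = (-5/7·λ + 5/7) / (-1). Setting this equal to -25/42:
  -5/7·λ + 5/7 = -25/42·(-1)  ⇒  λ = 1/6
Then r = λ/(1−λ) = (1/6)/(5/6) = 1/5. Check: with r = 1/5, R = (0, 1/6) and [REV]:[VGJ] = -25/42 as required.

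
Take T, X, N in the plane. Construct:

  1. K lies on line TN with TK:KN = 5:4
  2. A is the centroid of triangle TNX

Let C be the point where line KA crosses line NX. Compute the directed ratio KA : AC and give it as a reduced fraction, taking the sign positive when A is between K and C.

Work in coordinates with T = (0, 0), X = (1, 0), N = (0, 1).
1. K lies on line TN with TK:KN = 5:4 ⇒ K = (0, 5/9)
2. A is the centroid of triangle TNX ⇒ A = (1/3, 1/3)
line KA meets NX at C = (4/3, -1/3)
A = K + t·(C−K) with t = 1/4, so KA:AC = 1/4:3/4

KA:AC = 1/3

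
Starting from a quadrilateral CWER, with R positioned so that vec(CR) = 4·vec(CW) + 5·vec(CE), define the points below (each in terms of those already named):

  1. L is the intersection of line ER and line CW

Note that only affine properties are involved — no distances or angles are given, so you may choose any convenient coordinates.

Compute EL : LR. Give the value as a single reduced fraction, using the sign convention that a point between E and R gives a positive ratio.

EL:LR = -1/5

Choose coordinates C = (0, 0), W = (1, 0), E = (0, 1), R = (4, 5).
1. L is the intersection of line ER and line CW ⇒ L = (-1, 0)
L = E + t·(R−E) with t = -1/4, so EL:LR = t:(1−t) = -1/4:5/4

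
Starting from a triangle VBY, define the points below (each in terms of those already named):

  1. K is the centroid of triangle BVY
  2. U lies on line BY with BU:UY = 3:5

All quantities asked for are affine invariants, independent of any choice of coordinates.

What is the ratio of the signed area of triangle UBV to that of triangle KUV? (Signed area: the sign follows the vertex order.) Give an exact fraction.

Assign V = (0, 0), B = (1, 0), Y = (0, 1) — the answer is frame-independent, so this choice is without loss of generality.
1. K is the centroid of triangle BVY ⇒ K = (1/3, 1/3)
2. U lies on line BY with BU:UY = 3:5 ⇒ U = (5/8, 3/8)
2·[UBV] = -3/8, 2·[KUV] = -1/12
[UBV]:[KUV] = -3/8:-1/12 = 9/2

[UBV]:[KUV] = 9/2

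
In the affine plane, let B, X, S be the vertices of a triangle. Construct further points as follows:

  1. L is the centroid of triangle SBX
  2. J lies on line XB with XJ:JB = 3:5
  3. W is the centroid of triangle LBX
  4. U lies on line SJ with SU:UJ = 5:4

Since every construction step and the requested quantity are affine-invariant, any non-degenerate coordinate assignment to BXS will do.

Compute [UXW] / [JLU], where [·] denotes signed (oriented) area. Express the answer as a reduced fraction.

Work in coordinates with B = (0, 0), X = (1, 0), S = (0, 1).
1. L is the centroid of triangle SBX ⇒ L = (1/3, 1/3)
2. J lies on line XB with XJ:JB = 3:5 ⇒ J = (5/8, 0)
3. W is the centroid of triangle LBX ⇒ W = (4/9, 1/9)
4. U lies on line SJ with SU:UJ = 5:4 ⇒ U = (25/72, 4/9)
2·[UXW] = -113/648, 2·[JLU] = -1/27
[UXW]:[JLU] = -113/648:-1/27 = 113/24

[UXW]:[JLU] = 113/24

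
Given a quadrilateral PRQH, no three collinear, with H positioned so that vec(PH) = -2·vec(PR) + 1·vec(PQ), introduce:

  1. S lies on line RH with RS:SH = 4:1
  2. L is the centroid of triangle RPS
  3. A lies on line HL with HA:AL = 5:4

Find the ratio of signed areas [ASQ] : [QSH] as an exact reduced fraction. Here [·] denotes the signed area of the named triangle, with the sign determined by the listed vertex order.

Choose coordinates P = (0, 0), R = (1, 0), Q = (0, 1), H = (-2, 1).
1. S lies on line RH with RS:SH = 4:1 ⇒ S = (-7/5, 4/5)
2. L is the centroid of triangle RPS ⇒ L = (-2/15, 4/15)
3. A lies on line HL with HA:AL = 5:4 ⇒ A = (-26/27, 16/27)
2·[ASQ] = -17/45, 2·[QSH] = -2/5
[ASQ]:[QSH] = -17/45:-2/5 = 17/18

[ASQ]:[QSH] = 17/18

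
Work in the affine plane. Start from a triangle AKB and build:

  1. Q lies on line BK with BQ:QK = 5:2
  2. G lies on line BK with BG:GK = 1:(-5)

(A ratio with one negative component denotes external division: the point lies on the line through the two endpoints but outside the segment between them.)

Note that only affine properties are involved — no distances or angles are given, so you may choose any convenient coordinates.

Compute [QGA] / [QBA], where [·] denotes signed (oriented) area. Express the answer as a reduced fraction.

[QGA]:[QBA] = 27/20

Set A = (0, 0), K = (1, 0), B = (0, 1); any affine frame gives the same invariant.
1. Q lies on line BK with BQ:QK = 5:2 ⇒ Q = (5/7, 2/7)
2. G lies on line BK with BG:GK = 1:(-5) ⇒ G = (-1/4, 5/4)
2·[QGA] = 27/28, 2·[QBA] = 5/7
[QGA]:[QBA] = 27/28:5/7 = 27/20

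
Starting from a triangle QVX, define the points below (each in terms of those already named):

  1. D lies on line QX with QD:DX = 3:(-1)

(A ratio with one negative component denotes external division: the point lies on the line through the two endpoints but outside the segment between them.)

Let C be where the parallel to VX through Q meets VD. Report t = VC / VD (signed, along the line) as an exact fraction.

t = -2

Assign Q = (0, 0), V = (1, 0), X = (0, 1) — the answer is frame-independent, so this choice is without loss of generality.
1. D lies on line QX with QD:DX = 3:(-1) ⇒ D = (0, 3/2)
through Q parallel to VX: direction (-1, 1); meets VD at C = (3, -3)
C = V + t·(D−V) with t = -2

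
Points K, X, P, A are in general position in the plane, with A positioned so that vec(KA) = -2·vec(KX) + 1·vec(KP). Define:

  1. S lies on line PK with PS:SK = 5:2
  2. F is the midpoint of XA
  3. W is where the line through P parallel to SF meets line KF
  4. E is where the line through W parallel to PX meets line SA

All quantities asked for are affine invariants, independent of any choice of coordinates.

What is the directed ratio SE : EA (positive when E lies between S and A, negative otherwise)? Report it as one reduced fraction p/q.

Choose coordinates K = (0, 0), X = (1, 0), P = (0, 1), A = (-2, 1).
1. S lies on line PK with PS:SK = 5:2 ⇒ S = (0, 2/7)
2. F is the midpoint of XA ⇒ F = (-1/2, 1/2)
3. W is where the line through P parallel to SF meets line KF ⇒ W = (-7/4, 7/4)
4. E is where the line through W parallel to PX meets line SA ⇒ E = (-4/9, 4/9)
E = S + t·(A−S) with t = 2/9, so SE:EA = t:(1−t) = 2/9:7/9

SE:EA = 2/7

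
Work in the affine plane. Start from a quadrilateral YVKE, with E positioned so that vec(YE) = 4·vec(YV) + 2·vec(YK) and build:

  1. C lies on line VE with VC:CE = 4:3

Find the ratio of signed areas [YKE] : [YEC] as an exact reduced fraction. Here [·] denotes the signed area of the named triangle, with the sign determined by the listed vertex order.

Assign Y = (0, 0), V = (1, 0), K = (0, 1), E = (4, 2) — the answer is frame-independent, so this choice is without loss of generality.
1. C lies on line VE with VC:CE = 4:3 ⇒ C = (19/7, 8/7)
2·[YKE] = -4, 2·[YEC] = -6/7
[YKE]:[YEC] = -4:-6/7 = 14/3

[YKE]:[YEC] = 14/3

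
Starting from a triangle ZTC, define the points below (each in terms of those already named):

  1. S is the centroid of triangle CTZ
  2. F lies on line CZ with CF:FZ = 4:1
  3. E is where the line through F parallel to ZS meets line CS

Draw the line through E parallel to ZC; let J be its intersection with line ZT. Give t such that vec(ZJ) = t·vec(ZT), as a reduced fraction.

t = 4/15

Choose coordinates Z = (0, 0), T = (1, 0), C = (0, 1).
1. S is the centroid of triangle CTZ ⇒ S = (1/3, 1/3)
2. F lies on line CZ with CF:FZ = 4:1 ⇒ F = (0, 1/5)
3. E is where the line through F parallel to ZS meets line CS ⇒ E = (4/15, 7/15)
through E parallel to ZC: direction (0, 1); meets ZT at J = (4/15, 0)
J = Z + t·(T−Z) with t = 4/15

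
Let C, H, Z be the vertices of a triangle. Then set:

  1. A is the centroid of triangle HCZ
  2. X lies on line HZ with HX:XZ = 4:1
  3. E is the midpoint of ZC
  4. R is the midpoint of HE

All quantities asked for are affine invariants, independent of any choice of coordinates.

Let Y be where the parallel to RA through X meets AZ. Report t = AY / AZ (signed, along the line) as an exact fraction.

Assign C = (0, 0), H = (1, 0), Z = (0, 1) — the answer is frame-independent, so this choice is without loss of generality.
1. A is the centroid of triangle HCZ ⇒ A = (1/3, 1/3)
2. X lies on line HZ with HX:XZ = 4:1 ⇒ X = (1/5, 4/5)
3. E is the midpoint of ZC ⇒ E = (0, 1/2)
4. R is the midpoint of HE ⇒ R = (1/2, 1/4)
through X parallel to RA: direction (-1/6, 1/12); meets AZ at Y = (1/15, 13/15)
Y = A + t·(Z−A) with t = 4/5

t = 4/5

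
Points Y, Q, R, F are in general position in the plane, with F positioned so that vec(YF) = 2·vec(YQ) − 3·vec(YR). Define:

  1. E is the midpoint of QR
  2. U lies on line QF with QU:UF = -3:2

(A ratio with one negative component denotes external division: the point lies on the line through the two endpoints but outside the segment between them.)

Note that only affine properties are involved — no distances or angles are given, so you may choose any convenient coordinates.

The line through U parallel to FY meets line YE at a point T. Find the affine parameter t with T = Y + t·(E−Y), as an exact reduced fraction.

Work in coordinates with Y = (0, 0), Q = (1, 0), R = (0, 1), F = (2, -3).
1. E is the midpoint of QR ⇒ E = (1/2, 1/2)
2. U lies on line QF with QU:UF = -3:2 ⇒ U = (4, -9)
through U parallel to FY: direction (-2, 3); meets YE at T = (-6/5, -6/5)
T = Y + t·(E−Y) with t = -12/5

t = -12/5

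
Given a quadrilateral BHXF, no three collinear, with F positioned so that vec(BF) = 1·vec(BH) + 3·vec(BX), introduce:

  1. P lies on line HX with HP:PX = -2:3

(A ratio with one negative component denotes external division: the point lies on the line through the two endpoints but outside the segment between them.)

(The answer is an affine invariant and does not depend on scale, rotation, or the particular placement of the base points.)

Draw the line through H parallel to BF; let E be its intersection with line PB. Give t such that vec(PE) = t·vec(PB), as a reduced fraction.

t = 8/11

Work in coordinates with B = (0, 0), H = (1, 0), X = (0, 1), F = (1, 3).
1. P lies on line HX with HP:PX = -2:3 ⇒ P = (3, -2)
through H parallel to BF: direction (1, 3); meets PB at E = (9/11, -6/11)
E = P + t·(B−P) with t = 8/11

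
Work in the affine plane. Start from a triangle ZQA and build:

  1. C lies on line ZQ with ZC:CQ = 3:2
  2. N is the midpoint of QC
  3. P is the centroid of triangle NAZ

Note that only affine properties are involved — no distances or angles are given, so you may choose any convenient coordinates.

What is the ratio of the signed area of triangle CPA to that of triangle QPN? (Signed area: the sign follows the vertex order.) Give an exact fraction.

Work in coordinates with Z = (0, 0), Q = (1, 0), A = (0, 1).
1. C lies on line ZQ with ZC:CQ = 3:2 ⇒ C = (3/5, 0)
2. N is the midpoint of QC ⇒ N = (4/5, 0)
3. P is the centroid of triangle NAZ ⇒ P = (4/15, 1/3)
2·[CPA] = -2/15, 2·[QPN] = 1/15
[CPA]:[QPN] = -2/15:1/15 = -2

[CPA]:[QPN] = -2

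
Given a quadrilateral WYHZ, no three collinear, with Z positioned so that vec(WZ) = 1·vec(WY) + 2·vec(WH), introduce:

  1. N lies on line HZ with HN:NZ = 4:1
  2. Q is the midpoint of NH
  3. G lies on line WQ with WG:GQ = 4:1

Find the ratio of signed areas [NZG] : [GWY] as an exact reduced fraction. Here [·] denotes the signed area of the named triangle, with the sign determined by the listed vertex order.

Work in coordinates with W = (0, 0), Y = (1, 0), H = (0, 1), Z = (1, 2).
1. N lies on line HZ with HN:NZ = 4:1 ⇒ N = (4/5, 9/5)
2. Q is the midpoint of NH ⇒ Q = (2/5, 7/5)
3. G lies on line WQ with WG:GQ = 4:1 ⇒ G = (8/25, 28/25)
2·[NZG] = -1/25, 2·[GWY] = 28/25
[NZG]:[GWY] = -1/25:28/25 = -1/28

[NZG]:[GWY] = -1/28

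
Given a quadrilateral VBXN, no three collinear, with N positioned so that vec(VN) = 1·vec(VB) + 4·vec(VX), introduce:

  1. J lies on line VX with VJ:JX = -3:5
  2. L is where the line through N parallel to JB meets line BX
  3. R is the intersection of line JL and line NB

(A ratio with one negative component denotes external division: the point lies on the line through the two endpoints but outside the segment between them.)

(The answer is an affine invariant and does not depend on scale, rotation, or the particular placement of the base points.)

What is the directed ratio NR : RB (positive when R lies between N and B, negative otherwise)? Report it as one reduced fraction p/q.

NR:RB = -8/5

Set V = (0, 0), B = (1, 0), X = (0, 1), N = (1, 4); any affine frame gives the same invariant.
1. J lies on line VX with VJ:JX = -3:5 ⇒ J = (0, -3/2)
2. L is where the line through N parallel to JB meets line BX ⇒ L = (-3/5, 8/5)
3. R is the intersection of line JL and line NB ⇒ R = (1, -20/3)
R = N + t·(B−N) with t = 8/3, so NR:RB = t:(1−t) = 8/3:-5/3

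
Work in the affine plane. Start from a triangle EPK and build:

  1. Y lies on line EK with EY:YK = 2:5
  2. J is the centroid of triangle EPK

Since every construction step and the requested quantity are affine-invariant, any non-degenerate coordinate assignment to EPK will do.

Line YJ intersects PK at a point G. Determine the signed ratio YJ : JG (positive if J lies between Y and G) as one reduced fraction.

YJ:JG = 8/7

Set E = (0, 0), P = (1, 0), K = (0, 1); any affine frame gives the same invariant.
1. Y lies on line EK with EY:YK = 2:5 ⇒ Y = (0, 2/7)
2. J is the centroid of triangle EPK ⇒ J = (1/3, 1/3)
line YJ meets PK at G = (5/8, 3/8)
J = Y + t·(G−Y) with t = 8/15, so YJ:JG = 8/15:7/15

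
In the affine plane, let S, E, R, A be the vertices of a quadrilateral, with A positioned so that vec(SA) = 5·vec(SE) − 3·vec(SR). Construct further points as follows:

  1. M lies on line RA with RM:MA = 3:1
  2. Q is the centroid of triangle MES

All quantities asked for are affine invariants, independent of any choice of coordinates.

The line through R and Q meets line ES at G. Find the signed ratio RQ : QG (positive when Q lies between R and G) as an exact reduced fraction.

RQ:QG = -5/2

Work in coordinates with S = (0, 0), E = (1, 0), R = (0, 1), A = (5, -3).
1. M lies on line RA with RM:MA = 3:1 ⇒ M = (15/4, -2)
2. Q is the centroid of triangle MES ⇒ Q = (19/12, -2/3)
line RQ meets ES at G = (19/20, 0)
Q = R + t·(G−R) with t = 5/3, so RQ:QG = 5/3:-2/3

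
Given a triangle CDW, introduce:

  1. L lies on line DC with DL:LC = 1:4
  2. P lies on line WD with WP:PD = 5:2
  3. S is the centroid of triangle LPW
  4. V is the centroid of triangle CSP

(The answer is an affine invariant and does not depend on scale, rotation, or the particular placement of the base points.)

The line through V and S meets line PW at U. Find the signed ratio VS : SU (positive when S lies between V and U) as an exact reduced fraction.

Choose coordinates C = (0, 0), D = (1, 0), W = (0, 1).
1. L lies on line DC with DL:LC = 1:4 ⇒ L = (4/5, 0)
2. P lies on line WD with WP:PD = 5:2 ⇒ P = (5/7, 2/7)
3. S is the centroid of triangle LPW ⇒ S = (53/105, 3/7)
4. V is the centroid of triangle CSP ⇒ V = (128/315, 5/21)
line VS meets PW at U = (48/91, 43/91)
S = V + t·(U−V) with t = 13/16, so VS:SU = 13/16:3/16

VS:SU = 13/3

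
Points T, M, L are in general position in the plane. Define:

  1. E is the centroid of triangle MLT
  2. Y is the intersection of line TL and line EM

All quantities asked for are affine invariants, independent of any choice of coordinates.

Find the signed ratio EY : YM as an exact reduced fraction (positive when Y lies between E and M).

EY:YM = -1/3

Assign T = (0, 0), M = (1, 0), L = (0, 1) — the answer is frame-independent, so this choice is without loss of generality.
1. E is the centroid of triangle MLT ⇒ E = (1/3, 1/3)
2. Y is the intersection of line TL and line EM ⇒ Y = (0, 1/2)
Y = E + t·(M−E) with t = -1/2, so EY:YM = t:(1−t) = -1/2:3/2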